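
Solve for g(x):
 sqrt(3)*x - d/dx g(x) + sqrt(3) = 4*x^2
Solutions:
 g(x) = C1 - 4*x^3/3 + sqrt(3)*x^2/2 + sqrt(3)*x


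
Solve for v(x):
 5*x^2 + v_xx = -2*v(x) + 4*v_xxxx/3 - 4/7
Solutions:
 v(x) = C1*exp(-sqrt(2)*x*sqrt(3 + sqrt(105))/4) + C2*exp(sqrt(2)*x*sqrt(3 + sqrt(105))/4) + C3*sin(sqrt(2)*x*sqrt(-3 + sqrt(105))/4) + C4*cos(sqrt(2)*x*sqrt(-3 + sqrt(105))/4) - 5*x^2/2 + 31/14


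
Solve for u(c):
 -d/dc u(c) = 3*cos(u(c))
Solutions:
 u(c) = pi - asin((C1 + exp(6*c))/(C1 - exp(6*c)))
 u(c) = asin((C1 + exp(6*c))/(C1 - exp(6*c)))


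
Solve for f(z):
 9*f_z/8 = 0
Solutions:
 f(z) = C1


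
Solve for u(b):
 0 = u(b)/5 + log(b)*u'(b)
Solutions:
 u(b) = C1*exp(-li(b)/5)


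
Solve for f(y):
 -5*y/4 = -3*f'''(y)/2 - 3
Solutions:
 f(y) = C1 + C2*y + C3*y^2 + 5*y^4/144 - y^3/3


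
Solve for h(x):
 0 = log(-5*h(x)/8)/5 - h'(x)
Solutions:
 -5*Integral(1/(log(-_y) - 3*log(2) + log(5)), (_y, h(x))) = C1 - x


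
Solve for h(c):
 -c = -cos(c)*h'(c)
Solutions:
 h(c) = C1 + Integral(c/cos(c), c)


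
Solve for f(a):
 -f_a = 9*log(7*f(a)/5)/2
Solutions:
 -2*Integral(1/(-log(_y) - log(7) + log(5)), (_y, f(a)))/9 = C1 - a


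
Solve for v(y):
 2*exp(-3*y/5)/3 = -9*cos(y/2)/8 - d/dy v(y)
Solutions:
 v(y) = C1 - 9*sin(y/2)/4 + 10*exp(-3*y/5)/9


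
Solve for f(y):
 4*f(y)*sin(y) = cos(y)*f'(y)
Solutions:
 f(y) = C1/cos(y)^4


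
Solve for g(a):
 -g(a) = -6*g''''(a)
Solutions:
 g(a) = C1*exp(-6^(3/4)*a/6) + C2*exp(6^(3/4)*a/6) + C3*sin(6^(3/4)*a/6) + C4*cos(6^(3/4)*a/6)


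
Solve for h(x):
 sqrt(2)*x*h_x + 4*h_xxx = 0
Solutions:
 h(x) = C1 + Integral(C2*airyai(-sqrt(2)*x/2) + C3*airybi(-sqrt(2)*x/2), x)


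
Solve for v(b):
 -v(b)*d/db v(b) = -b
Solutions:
 v(b) = -sqrt(C1 + b^2)
 v(b) = sqrt(C1 + b^2)


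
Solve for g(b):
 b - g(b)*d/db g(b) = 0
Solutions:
 g(b) = -sqrt(C1 + b^2)
 g(b) = sqrt(C1 + b^2)


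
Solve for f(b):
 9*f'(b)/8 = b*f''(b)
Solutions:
 f(b) = C1 + C2*b^(17/8)


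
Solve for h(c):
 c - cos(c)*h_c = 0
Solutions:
 h(c) = C1 + Integral(c/cos(c), c)


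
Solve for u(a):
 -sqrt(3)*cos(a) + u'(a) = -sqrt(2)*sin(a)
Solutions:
 u(a) = C1 + sqrt(3)*sin(a) + sqrt(2)*cos(a)


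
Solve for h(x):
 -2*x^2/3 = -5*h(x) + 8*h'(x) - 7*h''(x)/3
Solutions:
 h(x) = C1*exp(x*(12 - sqrt(39))/7) + C2*exp(x*(sqrt(39) + 12)/7) + 2*x^2/15 + 32*x/75 + 628/1125


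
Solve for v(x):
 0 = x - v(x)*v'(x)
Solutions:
 v(x) = -sqrt(C1 + x^2)
 v(x) = sqrt(C1 + x^2)


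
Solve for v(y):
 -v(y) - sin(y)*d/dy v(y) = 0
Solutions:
 v(y) = C1*sqrt(cos(y) + 1)/sqrt(cos(y) - 1)


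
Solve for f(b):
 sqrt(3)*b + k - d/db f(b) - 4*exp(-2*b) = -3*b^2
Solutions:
 f(b) = C1 + b^3 + sqrt(3)*b^2/2 + b*k + 2*exp(-2*b)


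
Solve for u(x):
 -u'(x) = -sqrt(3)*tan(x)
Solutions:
 u(x) = C1 - sqrt(3)*log(cos(x))


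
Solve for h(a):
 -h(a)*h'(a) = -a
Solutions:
 h(a) = -sqrt(C1 + a^2)
 h(a) = sqrt(C1 + a^2)


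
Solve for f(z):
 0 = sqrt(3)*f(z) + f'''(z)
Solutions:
 f(z) = C3*exp(-3^(1/6)*z) + (C1*sin(3^(2/3)*z/2) + C2*cos(3^(2/3)*z/2))*exp(3^(1/6)*z/2)


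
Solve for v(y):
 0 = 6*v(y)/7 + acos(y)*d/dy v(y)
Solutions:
 v(y) = C1*exp(-6*Integral(1/acos(y), y)/7)


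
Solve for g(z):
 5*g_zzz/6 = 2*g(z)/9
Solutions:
 g(z) = C3*exp(30^(2/3)*z/15) + (C1*sin(10^(2/3)*3^(1/6)*z/10) + C2*cos(10^(2/3)*3^(1/6)*z/10))*exp(-30^(2/3)*z/30)


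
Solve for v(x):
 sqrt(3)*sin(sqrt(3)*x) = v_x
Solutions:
 v(x) = C1 - cos(sqrt(3)*x)


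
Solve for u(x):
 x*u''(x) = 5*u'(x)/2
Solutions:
 u(x) = C1 + C2*x^(7/2)


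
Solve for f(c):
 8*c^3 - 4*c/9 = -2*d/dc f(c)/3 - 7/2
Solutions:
 f(c) = C1 - 3*c^4 + c^2/3 - 21*c/4


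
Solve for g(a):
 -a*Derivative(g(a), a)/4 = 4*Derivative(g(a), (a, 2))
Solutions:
 g(a) = C1 + C2*erf(sqrt(2)*a/8)


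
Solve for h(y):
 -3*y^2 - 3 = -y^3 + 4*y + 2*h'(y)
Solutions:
 h(y) = C1 + y^4/8 - y^3/2 - y^2 - 3*y/2


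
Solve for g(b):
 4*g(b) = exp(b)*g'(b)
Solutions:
 g(b) = C1*exp(-4*exp(-b))


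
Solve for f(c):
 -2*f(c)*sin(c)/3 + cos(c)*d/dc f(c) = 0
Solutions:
 f(c) = C1/cos(c)^(2/3)


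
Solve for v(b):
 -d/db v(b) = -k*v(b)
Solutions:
 v(b) = C1*exp(b*k)


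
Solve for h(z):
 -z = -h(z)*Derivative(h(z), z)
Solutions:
 h(z) = -sqrt(C1 + z^2)
 h(z) = sqrt(C1 + z^2)


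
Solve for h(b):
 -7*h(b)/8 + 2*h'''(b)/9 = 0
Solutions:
 h(b) = C3*exp(2^(2/3)*63^(1/3)*b/4) + (C1*sin(3*2^(2/3)*3^(1/6)*7^(1/3)*b/8) + C2*cos(3*2^(2/3)*3^(1/6)*7^(1/3)*b/8))*exp(-2^(2/3)*63^(1/3)*b/8)


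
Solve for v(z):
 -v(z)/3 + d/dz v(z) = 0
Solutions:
 v(z) = C1*exp(z/3)


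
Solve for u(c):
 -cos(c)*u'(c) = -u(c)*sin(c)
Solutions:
 u(c) = C1/cos(c)


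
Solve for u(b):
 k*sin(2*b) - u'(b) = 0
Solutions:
 u(b) = C1 - k*cos(2*b)/2


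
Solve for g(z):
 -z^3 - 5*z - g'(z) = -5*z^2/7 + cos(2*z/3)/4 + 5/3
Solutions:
 g(z) = C1 - z^4/4 + 5*z^3/21 - 5*z^2/2 - 5*z/3 - 3*sin(2*z/3)/8


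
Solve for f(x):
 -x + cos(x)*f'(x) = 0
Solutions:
 f(x) = C1 + Integral(x/cos(x), x)


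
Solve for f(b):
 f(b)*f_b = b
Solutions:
 f(b) = -sqrt(C1 + b^2)
 f(b) = sqrt(C1 + b^2)


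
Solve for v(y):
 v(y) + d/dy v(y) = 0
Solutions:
 v(y) = C1*exp(-y)


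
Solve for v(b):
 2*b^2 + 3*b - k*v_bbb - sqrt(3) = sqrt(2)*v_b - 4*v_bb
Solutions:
 v(b) = C1 + C2*exp(b*(2 - sqrt(-sqrt(2)*k + 4))/k) + C3*exp(b*(sqrt(-sqrt(2)*k + 4) + 2)/k) + sqrt(2)*b^3/3 + 3*sqrt(2)*b^2/4 + 4*b^2 - 2*b*k - sqrt(6)*b/2 + 6*b + 16*sqrt(2)*b


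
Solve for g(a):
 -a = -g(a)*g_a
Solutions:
 g(a) = -sqrt(C1 + a^2)
 g(a) = sqrt(C1 + a^2)


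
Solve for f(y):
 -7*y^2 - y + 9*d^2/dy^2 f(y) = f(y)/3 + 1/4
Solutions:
 f(y) = C1*exp(-sqrt(3)*y/9) + C2*exp(sqrt(3)*y/9) - 21*y^2 - 3*y - 4539/4


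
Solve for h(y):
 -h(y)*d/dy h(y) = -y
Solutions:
 h(y) = -sqrt(C1 + y^2)
 h(y) = sqrt(C1 + y^2)


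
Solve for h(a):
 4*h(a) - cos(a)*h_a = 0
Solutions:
 h(a) = C1*(sin(a)^2 + 2*sin(a) + 1)/(sin(a)^2 - 2*sin(a) + 1)


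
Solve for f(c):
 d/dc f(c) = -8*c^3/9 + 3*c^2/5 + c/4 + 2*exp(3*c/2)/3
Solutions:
 f(c) = C1 - 2*c^4/9 + c^3/5 + c^2/8 + 4*exp(3*c/2)/9


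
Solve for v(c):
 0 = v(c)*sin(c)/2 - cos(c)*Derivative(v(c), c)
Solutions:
 v(c) = C1/sqrt(cos(c))


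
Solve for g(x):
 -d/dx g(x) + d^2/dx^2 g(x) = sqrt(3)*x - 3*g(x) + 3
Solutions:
 g(x) = sqrt(3)*x/3 + (C1*sin(sqrt(11)*x/2) + C2*cos(sqrt(11)*x/2))*exp(x/2) + sqrt(3)/9 + 1


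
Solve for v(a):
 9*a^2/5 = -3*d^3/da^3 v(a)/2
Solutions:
 v(a) = C1 + C2*a + C3*a^2 - a^5/50


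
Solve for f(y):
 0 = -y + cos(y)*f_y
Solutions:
 f(y) = C1 + Integral(y/cos(y), y)


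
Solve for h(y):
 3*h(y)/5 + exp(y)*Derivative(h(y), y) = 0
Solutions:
 h(y) = C1*exp(3*exp(-y)/5)


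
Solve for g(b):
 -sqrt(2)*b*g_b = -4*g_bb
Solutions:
 g(b) = C1 + C2*erfi(2^(3/4)*b/4)


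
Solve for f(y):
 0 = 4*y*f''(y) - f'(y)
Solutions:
 f(y) = C1 + C2*y^(5/4)


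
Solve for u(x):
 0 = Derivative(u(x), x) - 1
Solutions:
 u(x) = C1 + x


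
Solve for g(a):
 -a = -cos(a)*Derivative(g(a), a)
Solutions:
 g(a) = C1 + Integral(a/cos(a), a)


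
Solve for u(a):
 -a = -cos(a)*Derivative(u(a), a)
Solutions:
 u(a) = C1 + Integral(a/cos(a), a)


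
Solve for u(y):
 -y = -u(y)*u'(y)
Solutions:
 u(y) = -sqrt(C1 + y^2)
 u(y) = sqrt(C1 + y^2)


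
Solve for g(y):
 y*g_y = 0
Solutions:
 g(y) = C1


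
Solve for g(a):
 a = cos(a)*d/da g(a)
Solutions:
 g(a) = C1 + Integral(a/cos(a), a)


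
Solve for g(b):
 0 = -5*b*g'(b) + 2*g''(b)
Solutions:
 g(b) = C1 + C2*erfi(sqrt(5)*b/2)


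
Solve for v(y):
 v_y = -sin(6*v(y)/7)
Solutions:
 y + 7*log(cos(6*v(y)/7) - 1)/12 - 7*log(cos(6*v(y)/7) + 1)/12 = C1


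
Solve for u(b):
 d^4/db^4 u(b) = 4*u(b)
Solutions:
 u(b) = C1*exp(-sqrt(2)*b) + C2*exp(sqrt(2)*b) + C3*sin(sqrt(2)*b) + C4*cos(sqrt(2)*b)


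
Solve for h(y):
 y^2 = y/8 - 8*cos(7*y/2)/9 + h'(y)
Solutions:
 h(y) = C1 + y^3/3 - y^2/16 + 16*sin(7*y/2)/63


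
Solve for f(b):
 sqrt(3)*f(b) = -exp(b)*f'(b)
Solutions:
 f(b) = C1*exp(sqrt(3)*exp(-b))


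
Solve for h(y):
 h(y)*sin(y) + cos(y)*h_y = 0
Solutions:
 h(y) = C1*cos(y)


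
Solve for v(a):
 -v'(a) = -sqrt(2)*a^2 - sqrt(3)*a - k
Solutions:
 v(a) = C1 + sqrt(2)*a^3/3 + sqrt(3)*a^2/2 + a*k


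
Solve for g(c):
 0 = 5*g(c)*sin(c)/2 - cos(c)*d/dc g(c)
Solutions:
 g(c) = C1/cos(c)^(5/2)


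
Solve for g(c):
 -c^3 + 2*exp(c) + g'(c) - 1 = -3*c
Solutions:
 g(c) = C1 + c^4/4 - 3*c^2/2 + c - 2*exp(c)


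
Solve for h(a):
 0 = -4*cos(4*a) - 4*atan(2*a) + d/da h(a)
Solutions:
 h(a) = C1 + 4*a*atan(2*a) - log(4*a^2 + 1) + sin(4*a)


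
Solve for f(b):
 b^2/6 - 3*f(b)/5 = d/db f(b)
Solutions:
 f(b) = C1*exp(-3*b/5) + 5*b^2/18 - 25*b/27 + 125/81


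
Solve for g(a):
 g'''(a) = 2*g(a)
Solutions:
 g(a) = C3*exp(2^(1/3)*a) + (C1*sin(2^(1/3)*sqrt(3)*a/2) + C2*cos(2^(1/3)*sqrt(3)*a/2))*exp(-2^(1/3)*a/2)


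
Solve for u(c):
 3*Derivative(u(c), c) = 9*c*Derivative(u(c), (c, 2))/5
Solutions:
 u(c) = C1 + C2*c^(8/3)


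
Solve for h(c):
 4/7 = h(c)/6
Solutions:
 h(c) = 24/7


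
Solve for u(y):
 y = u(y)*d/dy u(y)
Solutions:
 u(y) = -sqrt(C1 + y^2)
 u(y) = sqrt(C1 + y^2)


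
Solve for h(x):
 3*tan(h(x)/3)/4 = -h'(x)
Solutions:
 h(x) = -3*asin(C1*exp(-x/4)) + 3*pi
 h(x) = 3*asin(C1*exp(-x/4))


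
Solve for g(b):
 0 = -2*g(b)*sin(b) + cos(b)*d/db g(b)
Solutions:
 g(b) = C1/cos(b)^2


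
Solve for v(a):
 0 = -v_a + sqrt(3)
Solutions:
 v(a) = C1 + sqrt(3)*a


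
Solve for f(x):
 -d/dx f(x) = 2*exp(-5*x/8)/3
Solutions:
 f(x) = C1 + 16*exp(-5*x/8)/15


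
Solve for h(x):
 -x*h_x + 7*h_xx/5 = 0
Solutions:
 h(x) = C1 + C2*erfi(sqrt(70)*x/14)


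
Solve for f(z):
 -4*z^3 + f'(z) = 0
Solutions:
 f(z) = C1 + z^4


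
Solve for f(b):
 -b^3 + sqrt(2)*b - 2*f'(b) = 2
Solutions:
 f(b) = C1 - b^4/8 + sqrt(2)*b^2/4 - b


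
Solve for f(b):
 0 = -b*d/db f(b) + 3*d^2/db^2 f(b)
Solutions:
 f(b) = C1 + C2*erfi(sqrt(6)*b/6)


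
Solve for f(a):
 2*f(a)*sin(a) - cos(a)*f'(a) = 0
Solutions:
 f(a) = C1/cos(a)^2


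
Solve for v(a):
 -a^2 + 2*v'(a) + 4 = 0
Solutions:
 v(a) = C1 + a^3/6 - 2*a


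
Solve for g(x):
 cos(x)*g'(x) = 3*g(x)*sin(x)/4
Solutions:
 g(x) = C1/cos(x)^(3/4)


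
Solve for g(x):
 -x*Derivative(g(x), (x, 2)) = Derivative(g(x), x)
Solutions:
 g(x) = C1 + C2*log(x)


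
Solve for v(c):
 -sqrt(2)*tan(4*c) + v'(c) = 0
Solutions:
 v(c) = C1 - sqrt(2)*log(cos(4*c))/4


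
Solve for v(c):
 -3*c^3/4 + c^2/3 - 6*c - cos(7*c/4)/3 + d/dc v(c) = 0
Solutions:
 v(c) = C1 + 3*c^4/16 - c^3/9 + 3*c^2 + 4*sin(7*c/4)/21


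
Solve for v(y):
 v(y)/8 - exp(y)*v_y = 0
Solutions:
 v(y) = C1*exp(-exp(-y)/8)


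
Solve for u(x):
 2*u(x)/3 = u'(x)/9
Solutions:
 u(x) = C1*exp(6*x)


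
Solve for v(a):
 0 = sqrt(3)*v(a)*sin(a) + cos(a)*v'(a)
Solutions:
 v(a) = C1*cos(a)^(sqrt(3))


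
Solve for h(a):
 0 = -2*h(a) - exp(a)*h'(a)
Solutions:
 h(a) = C1*exp(2*exp(-a))


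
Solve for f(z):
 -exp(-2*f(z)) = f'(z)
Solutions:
 f(z) = log(-sqrt(C1 - 2*z))
 f(z) = log(C1 - 2*z)/2


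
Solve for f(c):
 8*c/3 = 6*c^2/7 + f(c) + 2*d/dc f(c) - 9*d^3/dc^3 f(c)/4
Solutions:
 f(c) = C1*exp(-6^(1/3)*c*(4*6^(1/3)/(sqrt(345) + 27)^(1/3) + (sqrt(345) + 27)^(1/3))/18)*sin(2^(1/3)*3^(1/6)*c*(-3^(2/3)*(sqrt(345) + 27)^(1/3) + 12*2^(1/3)/(sqrt(345) + 27)^(1/3))/18) + C2*exp(-6^(1/3)*c*(4*6^(1/3)/(sqrt(345) + 27)^(1/3) + (sqrt(345) + 27)^(1/3))/18)*cos(2^(1/3)*3^(1/6)*c*(-3^(2/3)*(sqrt(345) + 27)^(1/3) + 12*2^(1/3)/(sqrt(345) + 27)^(1/3))/18) + C3*exp(6^(1/3)*c*(4*6^(1/3)/(sqrt(345) + 27)^(1/3) + (sqrt(345) + 27)^(1/3))/9) - 6*c^2/7 + 128*c/21 - 256/21


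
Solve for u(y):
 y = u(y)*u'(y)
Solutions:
 u(y) = -sqrt(C1 + y^2)
 u(y) = sqrt(C1 + y^2)


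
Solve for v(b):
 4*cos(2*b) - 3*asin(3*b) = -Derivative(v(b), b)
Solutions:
 v(b) = C1 + 3*b*asin(3*b) + sqrt(1 - 9*b^2) - 2*sin(2*b)


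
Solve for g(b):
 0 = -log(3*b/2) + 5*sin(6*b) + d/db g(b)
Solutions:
 g(b) = C1 + b*log(b) - b - b*log(2) + b*log(3) + 5*cos(6*b)/6


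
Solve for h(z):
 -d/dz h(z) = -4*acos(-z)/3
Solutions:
 h(z) = C1 + 4*z*acos(-z)/3 + 4*sqrt(1 - z^2)/3


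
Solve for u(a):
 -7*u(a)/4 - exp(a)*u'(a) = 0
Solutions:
 u(a) = C1*exp(7*exp(-a)/4)


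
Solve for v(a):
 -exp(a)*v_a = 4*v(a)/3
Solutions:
 v(a) = C1*exp(4*exp(-a)/3)


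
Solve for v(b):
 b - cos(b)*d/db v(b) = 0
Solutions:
 v(b) = C1 + Integral(b/cos(b), b)


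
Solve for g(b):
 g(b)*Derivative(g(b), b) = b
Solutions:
 g(b) = -sqrt(C1 + b^2)
 g(b) = sqrt(C1 + b^2)


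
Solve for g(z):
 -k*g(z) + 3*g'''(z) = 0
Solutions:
 g(z) = C1*exp(3^(2/3)*k^(1/3)*z/3) + C2*exp(k^(1/3)*z*(-3^(2/3) + 3*3^(1/6)*I)/6) + C3*exp(-k^(1/3)*z*(3^(2/3) + 3*3^(1/6)*I)/6)


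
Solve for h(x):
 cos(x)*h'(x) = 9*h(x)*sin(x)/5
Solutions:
 h(x) = C1/cos(x)^(9/5)


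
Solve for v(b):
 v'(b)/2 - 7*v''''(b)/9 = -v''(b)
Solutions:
 v(b) = C1 + C2*exp(-42^(1/3)*b*(2*42^(1/3)/(sqrt(105) + 21)^(1/3) + (sqrt(105) + 21)^(1/3))/28)*sin(14^(1/3)*3^(1/6)*b*(-3^(2/3)*(sqrt(105) + 21)^(1/3) + 6*14^(1/3)/(sqrt(105) + 21)^(1/3))/28) + C3*exp(-42^(1/3)*b*(2*42^(1/3)/(sqrt(105) + 21)^(1/3) + (sqrt(105) + 21)^(1/3))/28)*cos(14^(1/3)*3^(1/6)*b*(-3^(2/3)*(sqrt(105) + 21)^(1/3) + 6*14^(1/3)/(sqrt(105) + 21)^(1/3))/28) + C4*exp(42^(1/3)*b*(2*42^(1/3)/(sqrt(105) + 21)^(1/3) + (sqrt(105) + 21)^(1/3))/14)


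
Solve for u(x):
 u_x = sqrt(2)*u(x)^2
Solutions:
 u(x) = -1/(C1 + sqrt(2)*x)


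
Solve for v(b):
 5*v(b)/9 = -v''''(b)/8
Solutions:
 v(b) = (C1*sin(10^(1/4)*sqrt(3)*b/3) + C2*cos(10^(1/4)*sqrt(3)*b/3))*exp(-10^(1/4)*sqrt(3)*b/3) + (C3*sin(10^(1/4)*sqrt(3)*b/3) + C4*cos(10^(1/4)*sqrt(3)*b/3))*exp(10^(1/4)*sqrt(3)*b/3)


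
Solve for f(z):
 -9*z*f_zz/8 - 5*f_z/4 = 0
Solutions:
 f(z) = C1 + C2/z^(1/9)


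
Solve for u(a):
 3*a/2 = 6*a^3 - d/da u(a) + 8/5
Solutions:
 u(a) = C1 + 3*a^4/2 - 3*a^2/4 + 8*a/5


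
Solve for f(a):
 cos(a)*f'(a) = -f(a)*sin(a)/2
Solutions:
 f(a) = C1*sqrt(cos(a))


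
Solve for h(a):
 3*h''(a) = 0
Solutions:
 h(a) = C1 + C2*a


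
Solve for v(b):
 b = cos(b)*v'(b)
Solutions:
 v(b) = C1 + Integral(b/cos(b), b)


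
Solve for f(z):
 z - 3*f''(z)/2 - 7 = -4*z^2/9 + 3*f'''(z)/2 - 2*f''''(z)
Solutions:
 f(z) = C1 + C2*z + C3*exp(z*(3 - sqrt(57))/8) + C4*exp(z*(3 + sqrt(57))/8) + 2*z^4/81 + z^3/81 - 160*z^2/81


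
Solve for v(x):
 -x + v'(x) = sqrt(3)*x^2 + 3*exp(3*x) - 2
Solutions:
 v(x) = C1 + sqrt(3)*x^3/3 + x^2/2 - 2*x + exp(3*x)


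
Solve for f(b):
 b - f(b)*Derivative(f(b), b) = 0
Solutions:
 f(b) = -sqrt(C1 + b^2)
 f(b) = sqrt(C1 + b^2)


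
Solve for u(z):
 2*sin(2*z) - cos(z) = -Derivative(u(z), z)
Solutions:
 u(z) = C1 + sin(z) + cos(2*z)


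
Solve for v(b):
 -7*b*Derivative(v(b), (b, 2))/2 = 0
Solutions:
 v(b) = C1 + C2*b


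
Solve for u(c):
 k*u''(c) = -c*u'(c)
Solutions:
 u(c) = C1 + C2*sqrt(k)*erf(sqrt(2)*c*sqrt(1/k)/2)


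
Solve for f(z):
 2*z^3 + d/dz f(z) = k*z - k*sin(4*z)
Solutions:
 f(z) = C1 + k*z^2/2 + k*cos(4*z)/4 - z^4/2


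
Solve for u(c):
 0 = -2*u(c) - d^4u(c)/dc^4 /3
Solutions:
 u(c) = (C1*sin(2^(3/4)*3^(1/4)*c/2) + C2*cos(2^(3/4)*3^(1/4)*c/2))*exp(-2^(3/4)*3^(1/4)*c/2) + (C3*sin(2^(3/4)*3^(1/4)*c/2) + C4*cos(2^(3/4)*3^(1/4)*c/2))*exp(2^(3/4)*3^(1/4)*c/2)


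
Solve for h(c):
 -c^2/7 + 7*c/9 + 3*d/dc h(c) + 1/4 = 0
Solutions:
 h(c) = C1 + c^3/63 - 7*c^2/54 - c/12


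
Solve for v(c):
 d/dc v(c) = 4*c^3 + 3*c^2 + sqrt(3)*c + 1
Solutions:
 v(c) = C1 + c^4 + c^3 + sqrt(3)*c^2/2 + c


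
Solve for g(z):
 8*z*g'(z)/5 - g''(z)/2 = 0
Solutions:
 g(z) = C1 + C2*erfi(2*sqrt(10)*z/5)


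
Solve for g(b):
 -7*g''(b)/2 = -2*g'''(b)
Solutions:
 g(b) = C1 + C2*b + C3*exp(7*b/4)


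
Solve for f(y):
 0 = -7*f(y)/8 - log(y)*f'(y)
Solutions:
 f(y) = C1*exp(-7*li(y)/8)


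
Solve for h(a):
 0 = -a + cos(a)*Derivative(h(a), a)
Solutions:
 h(a) = C1 + Integral(a/cos(a), a)


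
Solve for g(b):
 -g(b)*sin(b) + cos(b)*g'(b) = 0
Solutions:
 g(b) = C1/cos(b)


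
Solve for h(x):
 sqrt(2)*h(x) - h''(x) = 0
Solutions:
 h(x) = C1*exp(-2^(1/4)*x) + C2*exp(2^(1/4)*x)


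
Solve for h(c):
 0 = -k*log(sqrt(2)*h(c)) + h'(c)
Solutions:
 Integral(1/(2*log(_y) + log(2)), (_y, h(c))) = C1 + c*k/2


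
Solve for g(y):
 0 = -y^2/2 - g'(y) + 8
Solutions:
 g(y) = C1 - y^3/6 + 8*y


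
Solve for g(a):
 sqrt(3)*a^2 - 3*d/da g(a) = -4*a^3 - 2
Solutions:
 g(a) = C1 + a^4/3 + sqrt(3)*a^3/9 + 2*a/3


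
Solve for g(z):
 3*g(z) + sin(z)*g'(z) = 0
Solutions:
 g(z) = C1*(cos(z) + 1)^(3/2)/(cos(z) - 1)^(3/2)


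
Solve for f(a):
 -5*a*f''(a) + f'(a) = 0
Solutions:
 f(a) = C1 + C2*a^(6/5)


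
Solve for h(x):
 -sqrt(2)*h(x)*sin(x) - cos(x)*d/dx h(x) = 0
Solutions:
 h(x) = C1*cos(x)^(sqrt(2))


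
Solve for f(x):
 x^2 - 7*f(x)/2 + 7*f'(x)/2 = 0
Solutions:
 f(x) = C1*exp(x) + 2*x^2/7 + 4*x/7 + 4/7


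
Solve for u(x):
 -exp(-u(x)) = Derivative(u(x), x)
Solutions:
 u(x) = log(C1 - x)


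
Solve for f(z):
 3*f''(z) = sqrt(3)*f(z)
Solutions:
 f(z) = C1*exp(-3^(3/4)*z/3) + C2*exp(3^(3/4)*z/3)


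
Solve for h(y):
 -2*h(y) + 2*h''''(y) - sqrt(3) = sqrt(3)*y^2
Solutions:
 h(y) = C1*exp(-y) + C2*exp(y) + C3*sin(y) + C4*cos(y) - sqrt(3)*y^2/2 - sqrt(3)/2


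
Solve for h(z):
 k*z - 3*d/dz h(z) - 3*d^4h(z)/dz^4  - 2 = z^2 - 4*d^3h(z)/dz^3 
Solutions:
 h(z) = C1 + C2*exp(z*(32*2^(1/3)/(27*sqrt(473) + 601)^(1/3) + 16 + 2^(2/3)*(27*sqrt(473) + 601)^(1/3))/36)*sin(2^(1/3)*sqrt(3)*z*(-2^(1/3)*(27*sqrt(473) + 601)^(1/3) + 32/(27*sqrt(473) + 601)^(1/3))/36) + C3*exp(z*(32*2^(1/3)/(27*sqrt(473) + 601)^(1/3) + 16 + 2^(2/3)*(27*sqrt(473) + 601)^(1/3))/36)*cos(2^(1/3)*sqrt(3)*z*(-2^(1/3)*(27*sqrt(473) + 601)^(1/3) + 32/(27*sqrt(473) + 601)^(1/3))/36) + C4*exp(z*(-2^(2/3)*(27*sqrt(473) + 601)^(1/3) - 32*2^(1/3)/(27*sqrt(473) + 601)^(1/3) + 8)/18) + k*z^2/6 - z^3/9 - 14*z/9


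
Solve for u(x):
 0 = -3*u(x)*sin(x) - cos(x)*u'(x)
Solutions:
 u(x) = C1*cos(x)^3


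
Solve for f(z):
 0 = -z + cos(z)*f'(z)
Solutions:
 f(z) = C1 + Integral(z/cos(z), z)


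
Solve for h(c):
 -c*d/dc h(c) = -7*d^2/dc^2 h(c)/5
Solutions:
 h(c) = C1 + C2*erfi(sqrt(70)*c/14)


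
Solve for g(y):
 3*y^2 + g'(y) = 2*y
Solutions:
 g(y) = C1 - y^3 + y^2


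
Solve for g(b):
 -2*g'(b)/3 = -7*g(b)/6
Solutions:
 g(b) = C1*exp(7*b/4)


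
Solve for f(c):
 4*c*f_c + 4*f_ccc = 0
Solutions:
 f(c) = C1 + Integral(C2*airyai(-c) + C3*airybi(-c), c)


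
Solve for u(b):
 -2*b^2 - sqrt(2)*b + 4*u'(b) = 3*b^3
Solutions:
 u(b) = C1 + 3*b^4/16 + b^3/6 + sqrt(2)*b^2/8


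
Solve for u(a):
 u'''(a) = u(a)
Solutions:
 u(a) = C3*exp(a) + (C1*sin(sqrt(3)*a/2) + C2*cos(sqrt(3)*a/2))*exp(-a/2)


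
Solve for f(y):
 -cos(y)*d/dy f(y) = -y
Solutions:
 f(y) = C1 + Integral(y/cos(y), y)


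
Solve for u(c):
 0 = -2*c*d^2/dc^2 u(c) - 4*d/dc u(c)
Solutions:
 u(c) = C1 + C2/c


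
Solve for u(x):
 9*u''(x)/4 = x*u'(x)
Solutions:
 u(x) = C1 + C2*erfi(sqrt(2)*x/3)


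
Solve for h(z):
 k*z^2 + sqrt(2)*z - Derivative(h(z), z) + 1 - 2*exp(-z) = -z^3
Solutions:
 h(z) = C1 + k*z^3/3 + z^4/4 + sqrt(2)*z^2/2 + z + 2*exp(-z)


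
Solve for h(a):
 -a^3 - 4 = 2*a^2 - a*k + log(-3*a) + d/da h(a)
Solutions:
 h(a) = C1 - a^4/4 - 2*a^3/3 + a^2*k/2 - a*log(-a) + a*(-3 - log(3))


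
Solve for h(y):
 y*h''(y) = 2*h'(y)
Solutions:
 h(y) = C1 + C2*y^3


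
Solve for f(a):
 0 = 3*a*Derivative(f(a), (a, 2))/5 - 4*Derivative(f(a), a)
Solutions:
 f(a) = C1 + C2*a^(23/3)


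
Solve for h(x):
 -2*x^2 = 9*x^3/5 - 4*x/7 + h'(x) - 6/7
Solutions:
 h(x) = C1 - 9*x^4/20 - 2*x^3/3 + 2*x^2/7 + 6*x/7


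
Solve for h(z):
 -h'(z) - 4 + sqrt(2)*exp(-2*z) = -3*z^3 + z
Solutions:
 h(z) = C1 + 3*z^4/4 - z^2/2 - 4*z - sqrt(2)*exp(-2*z)/2


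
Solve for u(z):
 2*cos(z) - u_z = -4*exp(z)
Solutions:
 u(z) = C1 + 4*exp(z) + 2*sin(z)


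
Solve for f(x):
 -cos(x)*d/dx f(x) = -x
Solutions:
 f(x) = C1 + Integral(x/cos(x), x)


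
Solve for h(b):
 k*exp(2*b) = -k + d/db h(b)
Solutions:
 h(b) = C1 + b*k + k*exp(2*b)/2


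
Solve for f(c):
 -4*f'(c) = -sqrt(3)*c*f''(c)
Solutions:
 f(c) = C1 + C2*c^(1 + 4*sqrt(3)/3)


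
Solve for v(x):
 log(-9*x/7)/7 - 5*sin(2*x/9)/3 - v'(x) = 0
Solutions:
 v(x) = C1 + x*log(-x)/7 - x*log(7)/7 - x/7 + 2*x*log(3)/7 + 15*cos(2*x/9)/2


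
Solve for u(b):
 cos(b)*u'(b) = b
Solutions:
 u(b) = C1 + Integral(b/cos(b), b)


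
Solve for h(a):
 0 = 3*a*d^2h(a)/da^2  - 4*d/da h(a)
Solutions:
 h(a) = C1 + C2*a^(7/3)


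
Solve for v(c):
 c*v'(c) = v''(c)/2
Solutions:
 v(c) = C1 + C2*erfi(c)


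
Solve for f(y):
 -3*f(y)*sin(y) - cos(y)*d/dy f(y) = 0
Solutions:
 f(y) = C1*cos(y)^3


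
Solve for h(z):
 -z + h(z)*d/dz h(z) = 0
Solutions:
 h(z) = -sqrt(C1 + z^2)
 h(z) = sqrt(C1 + z^2)


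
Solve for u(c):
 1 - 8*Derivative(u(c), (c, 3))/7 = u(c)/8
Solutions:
 u(c) = C3*exp(-7^(1/3)*c/4) + (C1*sin(sqrt(3)*7^(1/3)*c/8) + C2*cos(sqrt(3)*7^(1/3)*c/8))*exp(7^(1/3)*c/8) + 8


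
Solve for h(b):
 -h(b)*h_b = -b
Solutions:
 h(b) = -sqrt(C1 + b^2)
 h(b) = sqrt(C1 + b^2)


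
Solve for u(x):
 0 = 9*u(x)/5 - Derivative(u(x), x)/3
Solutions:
 u(x) = C1*exp(27*x/5)


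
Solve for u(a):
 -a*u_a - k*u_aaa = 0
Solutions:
 u(a) = C1 + Integral(C2*airyai(a*(-1/k)^(1/3)) + C3*airybi(a*(-1/k)^(1/3)), a)


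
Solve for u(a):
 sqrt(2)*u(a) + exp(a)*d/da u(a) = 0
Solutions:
 u(a) = C1*exp(sqrt(2)*exp(-a))


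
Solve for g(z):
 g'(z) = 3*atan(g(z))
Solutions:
 Integral(1/atan(_y), (_y, g(z))) = C1 + 3*z


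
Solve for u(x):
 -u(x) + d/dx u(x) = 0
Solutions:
 u(x) = C1*exp(x)


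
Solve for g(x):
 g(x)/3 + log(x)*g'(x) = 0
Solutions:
 g(x) = C1*exp(-li(x)/3)


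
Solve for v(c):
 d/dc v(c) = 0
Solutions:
 v(c) = C1


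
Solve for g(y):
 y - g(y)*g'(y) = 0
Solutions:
 g(y) = -sqrt(C1 + y^2)
 g(y) = sqrt(C1 + y^2)


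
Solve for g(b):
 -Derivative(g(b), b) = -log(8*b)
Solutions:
 g(b) = C1 + b*log(b) - b + b*log(8)


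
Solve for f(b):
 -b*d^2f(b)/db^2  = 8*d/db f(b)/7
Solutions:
 f(b) = C1 + C2/b^(1/7)


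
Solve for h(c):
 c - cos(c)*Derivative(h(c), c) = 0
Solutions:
 h(c) = C1 + Integral(c/cos(c), c)


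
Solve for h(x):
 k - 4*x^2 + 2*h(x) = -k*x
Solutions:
 h(x) = -k*x/2 - k/2 + 2*x^2


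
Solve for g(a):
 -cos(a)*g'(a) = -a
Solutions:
 g(a) = C1 + Integral(a/cos(a), a)


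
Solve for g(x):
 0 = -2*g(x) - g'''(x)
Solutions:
 g(x) = C3*exp(-2^(1/3)*x) + (C1*sin(2^(1/3)*sqrt(3)*x/2) + C2*cos(2^(1/3)*sqrt(3)*x/2))*exp(2^(1/3)*x/2)


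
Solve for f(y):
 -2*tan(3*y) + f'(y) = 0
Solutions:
 f(y) = C1 - 2*log(cos(3*y))/3


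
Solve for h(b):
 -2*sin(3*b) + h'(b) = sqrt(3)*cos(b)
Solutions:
 h(b) = C1 + sqrt(3)*sin(b) - 2*cos(3*b)/3


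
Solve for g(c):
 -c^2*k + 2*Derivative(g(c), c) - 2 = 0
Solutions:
 g(c) = C1 + c^3*k/6 + c


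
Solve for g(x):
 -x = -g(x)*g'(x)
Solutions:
 g(x) = -sqrt(C1 + x^2)
 g(x) = sqrt(C1 + x^2)


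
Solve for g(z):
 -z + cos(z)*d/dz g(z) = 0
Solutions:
 g(z) = C1 + Integral(z/cos(z), z)


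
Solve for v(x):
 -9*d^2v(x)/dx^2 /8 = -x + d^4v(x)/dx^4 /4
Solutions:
 v(x) = C1 + C2*x + C3*sin(3*sqrt(2)*x/2) + C4*cos(3*sqrt(2)*x/2) + 4*x^3/27


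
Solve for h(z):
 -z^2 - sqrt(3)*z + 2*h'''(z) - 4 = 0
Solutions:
 h(z) = C1 + C2*z + C3*z^2 + z^5/120 + sqrt(3)*z^4/48 + z^3/3


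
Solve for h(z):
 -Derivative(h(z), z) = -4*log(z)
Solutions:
 h(z) = C1 + 4*z*log(z) - 4*z


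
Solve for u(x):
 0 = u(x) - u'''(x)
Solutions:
 u(x) = C3*exp(x) + (C1*sin(sqrt(3)*x/2) + C2*cos(sqrt(3)*x/2))*exp(-x/2)


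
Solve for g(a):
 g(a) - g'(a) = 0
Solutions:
 g(a) = C1*exp(a)


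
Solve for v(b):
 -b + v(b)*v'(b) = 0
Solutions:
 v(b) = -sqrt(C1 + b^2)
 v(b) = sqrt(C1 + b^2)


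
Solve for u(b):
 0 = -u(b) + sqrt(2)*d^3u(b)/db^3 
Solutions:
 u(b) = C3*exp(2^(5/6)*b/2) + (C1*sin(2^(5/6)*sqrt(3)*b/4) + C2*cos(2^(5/6)*sqrt(3)*b/4))*exp(-2^(5/6)*b/4)


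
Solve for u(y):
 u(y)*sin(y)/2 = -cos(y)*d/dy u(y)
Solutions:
 u(y) = C1*sqrt(cos(y))


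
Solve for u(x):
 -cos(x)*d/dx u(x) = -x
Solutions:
 u(x) = C1 + Integral(x/cos(x), x)


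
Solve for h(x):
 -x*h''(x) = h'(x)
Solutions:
 h(x) = C1 + C2*log(x)


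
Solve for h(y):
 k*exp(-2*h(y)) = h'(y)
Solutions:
 h(y) = log(-sqrt(C1 + 2*k*y))
 h(y) = log(C1 + 2*k*y)/2


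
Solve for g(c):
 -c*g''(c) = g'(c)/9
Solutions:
 g(c) = C1 + C2*c^(8/9)


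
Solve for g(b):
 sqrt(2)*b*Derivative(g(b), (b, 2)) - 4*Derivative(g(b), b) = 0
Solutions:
 g(b) = C1 + C2*b^(1 + 2*sqrt(2))


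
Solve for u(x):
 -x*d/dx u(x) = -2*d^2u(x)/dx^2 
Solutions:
 u(x) = C1 + C2*erfi(x/2)


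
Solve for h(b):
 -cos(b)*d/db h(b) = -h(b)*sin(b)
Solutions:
 h(b) = C1/cos(b)


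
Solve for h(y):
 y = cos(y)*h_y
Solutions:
 h(y) = C1 + Integral(y/cos(y), y)


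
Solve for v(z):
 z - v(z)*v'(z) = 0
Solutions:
 v(z) = -sqrt(C1 + z^2)
 v(z) = sqrt(C1 + z^2)


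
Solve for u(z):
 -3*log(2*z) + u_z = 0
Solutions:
 u(z) = C1 + 3*z*log(z) - 3*z + z*log(8)


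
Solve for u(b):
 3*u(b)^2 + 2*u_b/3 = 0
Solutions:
 u(b) = 2/(C1 + 9*b)


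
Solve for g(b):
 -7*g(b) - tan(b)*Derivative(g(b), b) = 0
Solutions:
 g(b) = C1/sin(b)^7


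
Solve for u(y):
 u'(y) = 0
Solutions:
 u(y) = C1


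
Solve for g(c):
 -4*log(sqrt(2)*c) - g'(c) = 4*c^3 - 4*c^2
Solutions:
 g(c) = C1 - c^4 + 4*c^3/3 - 4*c*log(c) - c*log(4) + 4*c


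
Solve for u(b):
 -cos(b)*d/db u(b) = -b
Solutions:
 u(b) = C1 + Integral(b/cos(b), b)


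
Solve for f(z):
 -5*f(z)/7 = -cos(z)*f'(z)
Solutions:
 f(z) = C1*(sin(z) + 1)^(5/14)/(sin(z) - 1)^(5/14)


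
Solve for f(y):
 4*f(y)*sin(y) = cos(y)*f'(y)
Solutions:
 f(y) = C1/cos(y)^4


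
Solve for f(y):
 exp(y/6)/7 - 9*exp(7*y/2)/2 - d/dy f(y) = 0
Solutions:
 f(y) = C1 + 6*exp(y/6)/7 - 9*exp(7*y/2)/7


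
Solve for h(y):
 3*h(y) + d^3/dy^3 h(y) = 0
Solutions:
 h(y) = C3*exp(-3^(1/3)*y) + (C1*sin(3^(5/6)*y/2) + C2*cos(3^(5/6)*y/2))*exp(3^(1/3)*y/2)


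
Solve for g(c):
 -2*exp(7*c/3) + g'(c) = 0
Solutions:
 g(c) = C1 + 6*exp(7*c/3)/7


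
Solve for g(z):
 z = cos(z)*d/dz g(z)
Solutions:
 g(z) = C1 + Integral(z/cos(z), z)


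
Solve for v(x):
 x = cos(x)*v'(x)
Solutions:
 v(x) = C1 + Integral(x/cos(x), x)


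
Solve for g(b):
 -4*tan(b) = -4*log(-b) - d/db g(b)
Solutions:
 g(b) = C1 - 4*b*log(-b) + 4*b - 4*log(cos(b))


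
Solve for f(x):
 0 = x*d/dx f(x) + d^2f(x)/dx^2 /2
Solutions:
 f(x) = C1 + C2*erf(x)


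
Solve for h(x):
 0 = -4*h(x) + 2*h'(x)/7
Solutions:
 h(x) = C1*exp(14*x)


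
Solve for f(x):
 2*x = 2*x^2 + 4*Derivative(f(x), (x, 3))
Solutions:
 f(x) = C1 + C2*x + C3*x^2 - x^5/120 + x^4/48


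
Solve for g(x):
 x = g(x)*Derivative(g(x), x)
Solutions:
 g(x) = -sqrt(C1 + x^2)
 g(x) = sqrt(C1 + x^2)


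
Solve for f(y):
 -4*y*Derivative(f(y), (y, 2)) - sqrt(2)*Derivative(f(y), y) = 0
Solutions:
 f(y) = C1 + C2*y^(1 - sqrt(2)/4)


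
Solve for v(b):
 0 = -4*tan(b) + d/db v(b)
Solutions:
 v(b) = C1 - 4*log(cos(b))


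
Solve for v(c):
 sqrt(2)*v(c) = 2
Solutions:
 v(c) = sqrt(2)


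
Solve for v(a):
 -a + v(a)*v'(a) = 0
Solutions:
 v(a) = -sqrt(C1 + a^2)
 v(a) = sqrt(C1 + a^2)


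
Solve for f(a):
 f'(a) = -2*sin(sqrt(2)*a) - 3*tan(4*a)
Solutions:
 f(a) = C1 + 3*log(cos(4*a))/4 + sqrt(2)*cos(sqrt(2)*a)


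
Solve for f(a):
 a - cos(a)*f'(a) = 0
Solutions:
 f(a) = C1 + Integral(a/cos(a), a)


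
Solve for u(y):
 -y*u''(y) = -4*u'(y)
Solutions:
 u(y) = C1 + C2*y^5


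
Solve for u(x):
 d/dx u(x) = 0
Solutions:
 u(x) = C1


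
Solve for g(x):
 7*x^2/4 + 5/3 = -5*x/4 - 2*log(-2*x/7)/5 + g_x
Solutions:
 g(x) = C1 + 7*x^3/12 + 5*x^2/8 + 2*x*log(-x)/5 + x*(-6*log(7) + 6*log(2) + 19)/15


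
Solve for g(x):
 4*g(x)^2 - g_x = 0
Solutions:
 g(x) = -1/(C1 + 4*x)


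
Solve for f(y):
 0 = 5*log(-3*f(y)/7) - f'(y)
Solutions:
 -Integral(1/(log(-_y) - log(7) + log(3)), (_y, f(y)))/5 = C1 - y


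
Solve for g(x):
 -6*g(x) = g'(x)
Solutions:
 g(x) = C1*exp(-6*x)


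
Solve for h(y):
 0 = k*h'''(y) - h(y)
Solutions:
 h(y) = C1*exp(y*(1/k)^(1/3)) + C2*exp(y*(-1 + sqrt(3)*I)*(1/k)^(1/3)/2) + C3*exp(-y*(1 + sqrt(3)*I)*(1/k)^(1/3)/2)


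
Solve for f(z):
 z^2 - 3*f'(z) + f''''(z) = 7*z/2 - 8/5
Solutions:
 f(z) = C1 + C4*exp(3^(1/3)*z) + z^3/9 - 7*z^2/12 + 8*z/15 + (C2*sin(3^(5/6)*z/2) + C3*cos(3^(5/6)*z/2))*exp(-3^(1/3)*z/2)


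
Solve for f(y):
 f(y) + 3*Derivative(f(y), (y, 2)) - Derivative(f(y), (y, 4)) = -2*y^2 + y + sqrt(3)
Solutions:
 f(y) = C1*exp(-sqrt(2)*y*sqrt(3 + sqrt(13))/2) + C2*exp(sqrt(2)*y*sqrt(3 + sqrt(13))/2) + C3*sin(sqrt(2)*y*sqrt(-3 + sqrt(13))/2) + C4*cos(sqrt(2)*y*sqrt(-3 + sqrt(13))/2) - 2*y^2 + y + sqrt(3) + 12


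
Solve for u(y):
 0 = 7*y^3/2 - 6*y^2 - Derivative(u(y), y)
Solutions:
 u(y) = C1 + 7*y^4/8 - 2*y^3


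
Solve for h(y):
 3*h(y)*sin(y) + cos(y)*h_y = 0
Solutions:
 h(y) = C1*cos(y)^3


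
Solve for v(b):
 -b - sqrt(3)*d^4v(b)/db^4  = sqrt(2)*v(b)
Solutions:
 v(b) = -sqrt(2)*b/2 + (C1*sin(2^(5/8)*3^(7/8)*b/6) + C2*cos(2^(5/8)*3^(7/8)*b/6))*exp(-2^(5/8)*3^(7/8)*b/6) + (C3*sin(2^(5/8)*3^(7/8)*b/6) + C4*cos(2^(5/8)*3^(7/8)*b/6))*exp(2^(5/8)*3^(7/8)*b/6)


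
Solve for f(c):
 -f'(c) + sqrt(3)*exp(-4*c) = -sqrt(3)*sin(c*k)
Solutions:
 f(c) = C1 - sqrt(3)*exp(-4*c)/4 - sqrt(3)*cos(c*k)/k


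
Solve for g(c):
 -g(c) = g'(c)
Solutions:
 g(c) = C1*exp(-c)


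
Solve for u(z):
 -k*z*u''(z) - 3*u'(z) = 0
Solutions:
 u(z) = C1 + z^(((re(k) - 3)*re(k) + im(k)^2)/(re(k)^2 + im(k)^2))*(C2*sin(3*log(z)*Abs(im(k))/(re(k)^2 + im(k)^2)) + C3*cos(3*log(z)*im(k)/(re(k)^2 + im(k)^2)))


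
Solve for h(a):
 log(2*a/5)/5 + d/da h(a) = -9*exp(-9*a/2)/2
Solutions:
 h(a) = C1 - a*log(a)/5 + a*(-log(2) + 1 + log(5))/5 + exp(-9*a/2)


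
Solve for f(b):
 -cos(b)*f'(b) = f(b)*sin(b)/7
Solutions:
 f(b) = C1*cos(b)^(1/7)


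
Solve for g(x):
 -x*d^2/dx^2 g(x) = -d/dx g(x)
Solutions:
 g(x) = C1 + C2*x^2


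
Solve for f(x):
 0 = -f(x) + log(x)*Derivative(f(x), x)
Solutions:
 f(x) = C1*exp(li(x))


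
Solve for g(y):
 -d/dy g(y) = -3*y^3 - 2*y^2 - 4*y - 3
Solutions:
 g(y) = C1 + 3*y^4/4 + 2*y^3/3 + 2*y^2 + 3*y


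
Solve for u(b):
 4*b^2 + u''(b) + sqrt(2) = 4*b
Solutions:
 u(b) = C1 + C2*b - b^4/3 + 2*b^3/3 - sqrt(2)*b^2/2


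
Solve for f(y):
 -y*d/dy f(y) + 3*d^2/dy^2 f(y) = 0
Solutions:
 f(y) = C1 + C2*erfi(sqrt(6)*y/6)


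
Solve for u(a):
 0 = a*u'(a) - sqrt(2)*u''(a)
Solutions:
 u(a) = C1 + C2*erfi(2^(1/4)*a/2)


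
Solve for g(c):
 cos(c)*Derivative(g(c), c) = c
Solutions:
 g(c) = C1 + Integral(c/cos(c), c)


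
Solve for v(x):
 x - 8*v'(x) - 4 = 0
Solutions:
 v(x) = C1 + x^2/16 - x/2


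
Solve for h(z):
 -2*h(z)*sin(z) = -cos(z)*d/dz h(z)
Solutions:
 h(z) = C1/cos(z)^2


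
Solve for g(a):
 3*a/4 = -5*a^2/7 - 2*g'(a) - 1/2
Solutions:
 g(a) = C1 - 5*a^3/42 - 3*a^2/16 - a/4


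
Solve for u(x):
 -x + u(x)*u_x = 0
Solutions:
 u(x) = -sqrt(C1 + x^2)
 u(x) = sqrt(C1 + x^2)


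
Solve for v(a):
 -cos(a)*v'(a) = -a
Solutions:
 v(a) = C1 + Integral(a/cos(a), a)


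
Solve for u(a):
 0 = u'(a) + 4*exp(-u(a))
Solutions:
 u(a) = log(C1 - 4*a)


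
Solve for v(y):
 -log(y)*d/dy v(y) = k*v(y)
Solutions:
 v(y) = C1*exp(-k*li(y))


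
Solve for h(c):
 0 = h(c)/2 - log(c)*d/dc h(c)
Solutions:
 h(c) = C1*exp(li(c)/2)


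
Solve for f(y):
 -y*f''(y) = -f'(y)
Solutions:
 f(y) = C1 + C2*y^2


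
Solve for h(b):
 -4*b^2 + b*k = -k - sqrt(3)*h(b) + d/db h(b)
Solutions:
 h(b) = C1*exp(sqrt(3)*b) + 4*sqrt(3)*b^2/3 - sqrt(3)*b*k/3 + 8*b/3 - sqrt(3)*k/3 - k/3 + 8*sqrt(3)/9


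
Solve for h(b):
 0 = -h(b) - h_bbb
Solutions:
 h(b) = C3*exp(-b) + (C1*sin(sqrt(3)*b/2) + C2*cos(sqrt(3)*b/2))*exp(b/2)


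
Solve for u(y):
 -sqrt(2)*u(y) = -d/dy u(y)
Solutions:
 u(y) = C1*exp(sqrt(2)*y)


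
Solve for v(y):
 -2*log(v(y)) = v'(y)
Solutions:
 li(v(y)) = C1 - 2*y


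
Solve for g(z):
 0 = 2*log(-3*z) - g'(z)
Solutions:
 g(z) = C1 + 2*z*log(-z) + 2*z*(-1 + log(3))


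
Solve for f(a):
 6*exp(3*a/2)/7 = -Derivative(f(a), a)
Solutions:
 f(a) = C1 - 4*exp(3*a/2)/7


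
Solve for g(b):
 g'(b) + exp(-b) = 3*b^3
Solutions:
 g(b) = C1 + 3*b^4/4 + exp(-b)


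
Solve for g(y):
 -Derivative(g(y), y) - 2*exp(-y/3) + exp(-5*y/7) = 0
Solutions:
 g(y) = C1 + 6*exp(-y/3) - 7*exp(-5*y/7)/5


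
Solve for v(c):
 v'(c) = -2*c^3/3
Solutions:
 v(c) = C1 - c^4/6


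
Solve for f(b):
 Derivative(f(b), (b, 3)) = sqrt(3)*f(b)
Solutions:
 f(b) = C3*exp(3^(1/6)*b) + (C1*sin(3^(2/3)*b/2) + C2*cos(3^(2/3)*b/2))*exp(-3^(1/6)*b/2)


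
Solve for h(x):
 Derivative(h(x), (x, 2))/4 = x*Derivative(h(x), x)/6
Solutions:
 h(x) = C1 + C2*erfi(sqrt(3)*x/3)


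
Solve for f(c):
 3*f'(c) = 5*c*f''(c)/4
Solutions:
 f(c) = C1 + C2*c^(17/5)


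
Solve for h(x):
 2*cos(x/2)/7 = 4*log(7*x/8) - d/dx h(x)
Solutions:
 h(x) = C1 + 4*x*log(x) - 12*x*log(2) - 4*x + 4*x*log(7) - 4*sin(x/2)/7


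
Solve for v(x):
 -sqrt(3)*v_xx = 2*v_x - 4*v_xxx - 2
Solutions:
 v(x) = C1 + C2*exp(x*(sqrt(3) + sqrt(35))/8) + C3*exp(x*(-sqrt(35) + sqrt(3))/8) + x


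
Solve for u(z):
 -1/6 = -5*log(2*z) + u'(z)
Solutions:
 u(z) = C1 + 5*z*log(z) - 31*z/6 + z*log(32)


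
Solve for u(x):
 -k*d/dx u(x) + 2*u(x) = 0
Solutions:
 u(x) = C1*exp(2*x/k)


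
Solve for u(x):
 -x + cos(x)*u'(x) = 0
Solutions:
 u(x) = C1 + Integral(x/cos(x), x)


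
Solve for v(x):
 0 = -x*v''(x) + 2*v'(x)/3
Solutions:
 v(x) = C1 + C2*x^(5/3)


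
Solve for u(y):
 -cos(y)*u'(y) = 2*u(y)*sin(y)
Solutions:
 u(y) = C1*cos(y)^2


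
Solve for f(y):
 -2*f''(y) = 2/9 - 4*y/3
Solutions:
 f(y) = C1 + C2*y + y^3/9 - y^2/18


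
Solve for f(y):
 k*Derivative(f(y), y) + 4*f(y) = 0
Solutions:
 f(y) = C1*exp(-4*y/k)


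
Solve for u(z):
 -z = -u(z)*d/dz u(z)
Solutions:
 u(z) = -sqrt(C1 + z^2)
 u(z) = sqrt(C1 + z^2)


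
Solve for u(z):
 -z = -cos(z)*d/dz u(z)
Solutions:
 u(z) = C1 + Integral(z/cos(z), z)


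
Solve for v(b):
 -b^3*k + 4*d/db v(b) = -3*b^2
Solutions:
 v(b) = C1 + b^4*k/16 - b^3/4


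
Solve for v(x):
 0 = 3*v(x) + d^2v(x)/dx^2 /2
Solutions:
 v(x) = C1*sin(sqrt(6)*x) + C2*cos(sqrt(6)*x)


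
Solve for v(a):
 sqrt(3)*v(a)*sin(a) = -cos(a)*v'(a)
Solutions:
 v(a) = C1*cos(a)^(sqrt(3))


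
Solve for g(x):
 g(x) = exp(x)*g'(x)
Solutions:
 g(x) = C1*exp(-exp(-x))


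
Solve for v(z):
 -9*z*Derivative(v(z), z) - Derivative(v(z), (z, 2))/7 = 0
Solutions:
 v(z) = C1 + C2*erf(3*sqrt(14)*z/2)


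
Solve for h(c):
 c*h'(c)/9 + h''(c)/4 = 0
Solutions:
 h(c) = C1 + C2*erf(sqrt(2)*c/3)


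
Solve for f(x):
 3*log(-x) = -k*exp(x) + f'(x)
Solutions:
 f(x) = C1 + k*exp(x) + 3*x*log(-x) - 3*x


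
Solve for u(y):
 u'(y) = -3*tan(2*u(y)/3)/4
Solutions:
 u(y) = -3*asin(C1*exp(-y/2))/2 + 3*pi/2
 u(y) = 3*asin(C1*exp(-y/2))/2


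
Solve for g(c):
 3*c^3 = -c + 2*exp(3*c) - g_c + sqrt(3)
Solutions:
 g(c) = C1 - 3*c^4/4 - c^2/2 + sqrt(3)*c + 2*exp(3*c)/3


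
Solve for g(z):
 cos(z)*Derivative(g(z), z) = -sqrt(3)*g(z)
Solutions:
 g(z) = C1*(sin(z) - 1)^(sqrt(3)/2)/(sin(z) + 1)^(sqrt(3)/2)


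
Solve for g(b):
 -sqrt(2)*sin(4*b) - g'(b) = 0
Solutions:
 g(b) = C1 + sqrt(2)*cos(4*b)/4


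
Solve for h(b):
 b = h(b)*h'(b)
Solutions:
 h(b) = -sqrt(C1 + b^2)
 h(b) = sqrt(C1 + b^2)


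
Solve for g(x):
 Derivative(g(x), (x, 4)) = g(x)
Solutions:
 g(x) = C1*exp(-x) + C2*exp(x) + C3*sin(x) + C4*cos(x)


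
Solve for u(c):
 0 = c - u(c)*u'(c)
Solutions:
 u(c) = -sqrt(C1 + c^2)
 u(c) = sqrt(C1 + c^2)


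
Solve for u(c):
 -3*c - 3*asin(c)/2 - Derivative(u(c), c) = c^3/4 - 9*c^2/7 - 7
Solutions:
 u(c) = C1 - c^4/16 + 3*c^3/7 - 3*c^2/2 - 3*c*asin(c)/2 + 7*c - 3*sqrt(1 - c^2)/2


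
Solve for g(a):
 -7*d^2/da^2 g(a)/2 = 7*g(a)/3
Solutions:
 g(a) = C1*sin(sqrt(6)*a/3) + C2*cos(sqrt(6)*a/3)


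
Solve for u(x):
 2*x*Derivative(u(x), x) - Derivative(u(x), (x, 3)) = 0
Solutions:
 u(x) = C1 + Integral(C2*airyai(2^(1/3)*x) + C3*airybi(2^(1/3)*x), x)


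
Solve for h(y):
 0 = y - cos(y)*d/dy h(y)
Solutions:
 h(y) = C1 + Integral(y/cos(y), y)


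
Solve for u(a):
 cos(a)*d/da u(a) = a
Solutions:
 u(a) = C1 + Integral(a/cos(a), a)


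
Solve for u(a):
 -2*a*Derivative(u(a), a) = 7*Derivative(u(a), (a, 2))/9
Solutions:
 u(a) = C1 + C2*erf(3*sqrt(7)*a/7)


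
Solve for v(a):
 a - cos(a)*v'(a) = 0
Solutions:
 v(a) = C1 + Integral(a/cos(a), a)


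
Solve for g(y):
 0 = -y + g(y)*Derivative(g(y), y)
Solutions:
 g(y) = -sqrt(C1 + y^2)
 g(y) = sqrt(C1 + y^2)


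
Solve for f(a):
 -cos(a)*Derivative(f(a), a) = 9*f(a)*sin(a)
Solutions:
 f(a) = C1*cos(a)^9


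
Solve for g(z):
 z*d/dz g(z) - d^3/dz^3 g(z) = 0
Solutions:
 g(z) = C1 + Integral(C2*airyai(z) + C3*airybi(z), z)


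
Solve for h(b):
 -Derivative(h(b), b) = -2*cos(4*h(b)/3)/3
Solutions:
 -2*b/3 - 3*log(sin(4*h(b)/3) - 1)/8 + 3*log(sin(4*h(b)/3) + 1)/8 = C1


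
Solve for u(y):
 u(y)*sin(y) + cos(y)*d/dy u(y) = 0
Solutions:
 u(y) = C1*cos(y)


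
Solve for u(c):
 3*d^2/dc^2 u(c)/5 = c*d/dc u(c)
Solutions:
 u(c) = C1 + C2*erfi(sqrt(30)*c/6)


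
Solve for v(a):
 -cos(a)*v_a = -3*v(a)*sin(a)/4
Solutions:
 v(a) = C1/cos(a)^(3/4)


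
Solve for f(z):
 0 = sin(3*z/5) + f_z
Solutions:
 f(z) = C1 + 5*cos(3*z/5)/3


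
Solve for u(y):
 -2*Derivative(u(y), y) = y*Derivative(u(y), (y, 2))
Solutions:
 u(y) = C1 + C2/y


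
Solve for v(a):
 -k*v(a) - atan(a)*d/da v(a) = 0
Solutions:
 v(a) = C1*exp(-k*Integral(1/atan(a), a))


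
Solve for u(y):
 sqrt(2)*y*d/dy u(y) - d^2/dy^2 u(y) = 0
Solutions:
 u(y) = C1 + C2*erfi(2^(3/4)*y/2)


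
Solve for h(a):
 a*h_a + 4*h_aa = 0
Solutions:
 h(a) = C1 + C2*erf(sqrt(2)*a/4)


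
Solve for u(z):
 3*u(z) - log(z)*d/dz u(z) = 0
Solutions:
 u(z) = C1*exp(3*li(z))


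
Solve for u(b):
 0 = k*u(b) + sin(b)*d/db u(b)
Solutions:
 u(b) = C1*exp(k*(-log(cos(b) - 1) + log(cos(b) + 1))/2)


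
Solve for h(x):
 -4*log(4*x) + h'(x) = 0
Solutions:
 h(x) = C1 + 4*x*log(x) - 4*x + x*log(256)


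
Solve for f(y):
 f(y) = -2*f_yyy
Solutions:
 f(y) = C3*exp(-2^(2/3)*y/2) + (C1*sin(2^(2/3)*sqrt(3)*y/4) + C2*cos(2^(2/3)*sqrt(3)*y/4))*exp(2^(2/3)*y/4)


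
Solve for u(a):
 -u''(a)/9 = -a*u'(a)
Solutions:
 u(a) = C1 + C2*erfi(3*sqrt(2)*a/2)


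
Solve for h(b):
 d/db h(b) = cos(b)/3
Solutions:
 h(b) = C1 + sin(b)/3


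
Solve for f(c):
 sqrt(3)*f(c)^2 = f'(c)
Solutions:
 f(c) = -1/(C1 + sqrt(3)*c)
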